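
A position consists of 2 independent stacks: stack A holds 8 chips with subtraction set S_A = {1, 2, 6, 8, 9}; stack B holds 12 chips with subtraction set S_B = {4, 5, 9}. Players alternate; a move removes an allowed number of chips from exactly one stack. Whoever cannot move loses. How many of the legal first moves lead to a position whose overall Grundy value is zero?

Stack A, S = {1, 2, 6, 8, 9}:
n : 0 1 2 3 4 5 6 7 8
G : 0 1 2 0 1 2 3 0 1
G_A(8) = 1.
Stack B, S = {4, 5, 9}:
n :  0  1  2  3  4  5  6  7  8  9 10 11 12
G :  0  0  0  0  1  1  1  1  2  2  2  2  3
G_B(12) = 3.
Combined Grundy value = 1 ⊕ 3 = 2.
A winning move leaves total XOR = 0, i.e. changes one component's Grundy value g to g ⊕ X where X is the current total.
Stack A: need g' = 1⊕2 = 3. Options: 8−1→G=0, 8−2→G=3, 8−6→G=2, 8−8→G=0. Hits: 1.
Stack B: need g' = 3⊕2 = 1. Options: 12−4→G=2, 12−5→G=1, 12−9→G=0. Hits: 1.

2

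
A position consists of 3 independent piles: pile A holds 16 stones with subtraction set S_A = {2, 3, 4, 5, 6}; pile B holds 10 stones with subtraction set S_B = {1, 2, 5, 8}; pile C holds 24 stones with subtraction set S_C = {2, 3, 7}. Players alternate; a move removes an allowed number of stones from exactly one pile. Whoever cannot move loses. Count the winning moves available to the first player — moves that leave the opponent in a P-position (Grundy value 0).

6

Pile A, S = {2, 3, 4, 5, 6}:
n :  0  1  2  3  4  5  6  7  8  9 10 11 12 13 14 15 16
G :  0  0  1  1  2  2  3  3  0  0  1  1  2  2  3  3  0
G_A(16) = 0.
Pile B, S = {1, 2, 5, 8}:
n :  0  1  2  3  4  5  6  7  8  9 10
G :  0  1  2  0  1  2  0  1  2  0  1
G_B(10) = 1.
Pile C, S = {2, 3, 7}:
G(0) = 0
G(1) = mex{} = 0
G(2) = mex{0} = 1
G(3) = mex{0,0} = 1
G(4) = mex{1,0} = 2
G(5) = mex{1,1} = 0
G(6) = mex{2,1} = 0
G(7) = mex{0,2,0} = 1
G(8) = mex{0,0,0} = 1
G(9) = mex{1,0,1} = 2
G(10) = mex{1,1,1} = 0
G(11) = mex{2,1,2} = 0
G(12) = mex{0,2,0} = 1
G(13) = mex{0,0,0} = 1
G(14) = mex{1,0,1} = 2
G(15) = mex{1,1,1} = 0
G(16) = mex{2,1,2} = 0
G(17) = mex{0,2,0} = 1
G(18) = mex{0,0,0} = 1
G(19) = mex{1,0,1} = 2
G(20) = mex{1,1,1} = 0
G(21) = mex{2,1,2} = 0
G(22) = mex{0,2,0} = 1
G(23) = mex{0,0,0} = 1
G(24) = mex{1,0,1} = 2
G_C(24) = 2.
Combined Grundy value = 0 ⊕ 1 ⊕ 2 = 3.
A winning move leaves total XOR = 0, i.e. changes one component's Grundy value g to g ⊕ X where X is the current total.
Pile A: need g' = 0⊕3 = 3. Options: 16−2→G=3, 16−3→G=2, 16−4→G=2, 16−5→G=1, 16−6→G=1. Hits: 1.
Pile B: need g' = 1⊕3 = 2. Options: 10−1→G=0, 10−2→G=2, 10−5→G=2, 10−8→G=2. Hits: 3.
Pile C: need g' = 2⊕3 = 1. Options: 24−2→G=1, 24−3→G=0, 24−7→G=1. Hits: 2.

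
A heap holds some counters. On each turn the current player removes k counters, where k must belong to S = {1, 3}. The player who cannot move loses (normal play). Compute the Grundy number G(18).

0

G(0) = 0
G(1) = mex{0} = 1
G(2) = mex{1} = 0
G(3) = mex{0,0} = 1
G(4) = mex{1,1} = 0
G(5) = mex{0,0} = 1
G(6) = mex{1,1} = 0
G(7) = mex{0,0} = 1
G(8) = mex{1,1} = 0
G(9) = mex{0,0} = 1
G(10) = mex{1,1} = 0
G(11) = mex{0,0} = 1
G(12) = mex{1,1} = 0
G(13) = mex{0,0} = 1
G(14) = mex{1,1} = 0
G(15) = mex{0,0} = 1
G(16) = mex{1,1} = 0
G(17) = mex{0,0} = 1
G(18) = mex{1,1} = 0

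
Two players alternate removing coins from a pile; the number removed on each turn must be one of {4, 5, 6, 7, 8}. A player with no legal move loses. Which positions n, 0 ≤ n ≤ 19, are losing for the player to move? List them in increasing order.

0, 1, 2, 3, 12, 13, 14, 15

G(0) = 0
G(1) = mex{} = 0
G(2) = mex{} = 0
G(3) = mex{} = 0
G(4) = mex{0} = 1
G(5) = mex{0,0} = 1
G(6) = mex{0,0,0} = 1
G(7) = mex{0,0,0,0} = 1
G(8) = mex{1,0,0,0,0} = 2
G(9) = mex{1,1,0,0,0} = 2
G(10) = mex{1,1,1,0,0} = 2
G(11) = mex{1,1,1,1,0} = 2
G(12) = mex{2,1,1,1,1} = 0
G(13) = mex{2,2,1,1,1} = 0
G(14) = mex{2,2,2,1,1} = 0
G(15) = mex{2,2,2,2,1} = 0
G(16) = mex{0,2,2,2,2} = 1
G(17) = mex{0,0,2,2,2} = 1
G(18) = mex{0,0,0,2,2} = 1
G(19) = mex{0,0,0,0,2} = 1
P-positions are exactly the n with G(n) = 0.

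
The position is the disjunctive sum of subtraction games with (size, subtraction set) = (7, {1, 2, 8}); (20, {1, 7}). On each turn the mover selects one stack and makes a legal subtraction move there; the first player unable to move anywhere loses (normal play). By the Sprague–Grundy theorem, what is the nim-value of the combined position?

1

Stack A, S = {1, 2, 8}:
n : 0 1 2 3 4 5 6 7
G : 0 1 2 0 1 2 0 1
G_A(7) = 1.
Stack B, S = {1, 7}:
n :  0  1  2  3  4  5  6  7  8  9 10 11 12 13 14 15 16 17 18 19 20
G :  0  1  0  1  0  1  0  1  0  1  0  1  0  1  0  1  0  1  0  1  0
G_B(20) = 0.
Combined Grundy value = 1 ⊕ 0 = 1.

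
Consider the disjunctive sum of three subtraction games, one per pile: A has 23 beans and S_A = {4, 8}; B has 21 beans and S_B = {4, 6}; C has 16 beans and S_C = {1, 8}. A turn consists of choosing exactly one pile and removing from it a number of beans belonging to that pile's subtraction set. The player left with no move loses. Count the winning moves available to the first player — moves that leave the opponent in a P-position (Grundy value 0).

2

Pile A, S = {4, 8}:
n :  0  1  2  3  4  5  6  7  8  9 10 11 12 13 14 15 16 17 18 19 20 21 22 23
G :  0  0  0  0  1  1  1  1  2  2  2  2  0  0  0  0  1  1  1  1  2  2  2  2
G_A(23) = 2.
Pile B, S = {4, 6}:
n :  0  1  2  3  4  5  6  7  8  9 10 11 12 13 14 15 16 17 18 19 20 21
G :  0  0  0  0  1  1  1  1  2  2  0  0  0  0  1  1  1  1  2  2  0  0
G_B(21) = 0.
Pile C, S = {1, 8}:
G(0) = 0
G(1) = mex{0} = 1
G(2) = mex{1} = 0
G(3) = mex{0} = 1
G(4) = mex{1} = 0
G(5) = mex{0} = 1
G(6) = mex{1} = 0
G(7) = mex{0} = 1
G(8) = mex{1,0} = 2
G(9) = mex{2,1} = 0
G(10) = mex{0,0} = 1
G(11) = mex{1,1} = 0
G(12) = mex{0,0} = 1
G(13) = mex{1,1} = 0
G(14) = mex{0,0} = 1
G(15) = mex{1,1} = 0
G(16) = mex{0,2} = 1
G_C(16) = 1.
Combined Grundy value = 2 ⊕ 0 ⊕ 1 = 3.
A winning move leaves total XOR = 0, i.e. changes one component's Grundy value g to g ⊕ X where X is the current total.
Pile A: need g' = 2⊕3 = 1. Options: 23−4→G=1, 23−8→G=0. Hits: 1.
Pile B: need g' = 0⊕3 = 3. Options: 21−4→G=1, 21−6→G=1. Hits: 0.
Pile C: need g' = 1⊕3 = 2. Options: 16−1→G=0, 16−8→G=2. Hits: 1.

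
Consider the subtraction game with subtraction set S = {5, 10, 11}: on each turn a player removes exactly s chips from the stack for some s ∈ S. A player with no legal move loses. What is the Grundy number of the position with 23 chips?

n :  0  1  2  3  4  5  6  7  8  9 10 11 12 13 14 15 16 17 18 19 20 21 22 23
G :  0  0  0  0  0  1  1  1  1  1  2  2  2  2  2  3  0  0  0  0  0  1  1  1

1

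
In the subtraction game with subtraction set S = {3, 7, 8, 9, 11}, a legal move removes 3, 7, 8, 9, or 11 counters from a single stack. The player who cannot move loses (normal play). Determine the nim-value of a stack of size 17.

5

G(0) = 0
G(1) = mex{} = 0
G(2) = mex{} = 0
G(3) = mex{0} = 1
G(4) = mex{0} = 1
G(5) = mex{0} = 1
G(6) = mex{1} = 0
G(7) = mex{1,0} = 2
G(8) = mex{1,0,0} = 2
G(9) = mex{0,0,0,0} = 1
G(10) = mex{2,1,0,0} = 3
G(11) = mex{2,1,1,0,0} = 3
G(12) = mex{1,1,1,1,0} = 2
G(13) = mex{3,0,1,1,0} = 2
G(14) = mex{3,2,0,1,1} = 4
G(15) = mex{2,2,2,0,1} = 3
G(16) = mex{2,1,2,2,1} = 0
G(17) = mex{4,3,1,2,0} = 5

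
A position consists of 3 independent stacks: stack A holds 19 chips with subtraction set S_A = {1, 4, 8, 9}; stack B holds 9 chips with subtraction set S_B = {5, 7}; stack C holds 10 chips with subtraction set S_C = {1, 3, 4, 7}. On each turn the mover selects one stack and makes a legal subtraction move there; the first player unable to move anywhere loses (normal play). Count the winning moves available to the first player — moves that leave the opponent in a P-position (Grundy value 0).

Stack A, S = {1, 4, 8, 9}:
G(0) = 0
G(1) = mex{0} = 1
G(2) = mex{1} = 0
G(3) = mex{0} = 1
G(4) = mex{1,0} = 2
G(5) = mex{2,1} = 0
G(6) = mex{0,0} = 1
G(7) = mex{1,1} = 0
G(8) = mex{0,2,0} = 1
G(9) = mex{1,0,1,0} = 2
G(10) = mex{2,1,0,1} = 3
G(11) = mex{3,0,1,0} = 2
G(12) = mex{2,1,2,1} = 0
G(13) = mex{0,2,0,2} = 1
G(14) = mex{1,3,1,0} = 2
G(15) = mex{2,2,0,1} = 3
G(16) = mex{3,0,1,0} = 2
G(17) = mex{2,1,2,1} = 0
G(18) = mex{0,2,3,2} = 1
G(19) = mex{1,3,2,3} = 0
G_A(19) = 0.
Stack B, S = {5, 7}:
G(0) = 0
G(1) = mex{} = 0
G(2) = mex{} = 0
G(3) = mex{} = 0
G(4) = mex{} = 0
G(5) = mex{0} = 1
G(6) = mex{0} = 1
G(7) = mex{0,0} = 1
G(8) = mex{0,0} = 1
G(9) = mex{0,0} = 1
G_B(9) = 1.
Stack C, S = {1, 3, 4, 7}:
n :  0  1  2  3  4  5  6  7  8  9 10
G :  0  1  0  1  2  3  2  3  0  1  0
G_C(10) = 0.
Combined Grundy value = 0 ⊕ 1 ⊕ 0 = 1.
A winning move leaves total XOR = 0, i.e. changes one component's Grundy value g to g ⊕ X where X is the current total.
Stack A: need g' = 0⊕1 = 1. Options: 19−1→G=1, 19−4→G=3, 19−8→G=2, 19−9→G=3. Hits: 1.
Stack B: need g' = 1⊕1 = 0. Options: 9−5→G=0, 9−7→G=0. Hits: 2.
Stack C: need g' = 0⊕1 = 1. Options: 10−1→G=1, 10−3→G=3, 10−4→G=2, 10−7→G=1. Hits: 2.

5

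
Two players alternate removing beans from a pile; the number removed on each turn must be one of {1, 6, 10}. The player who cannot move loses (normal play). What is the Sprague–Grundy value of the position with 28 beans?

G(0) = 0
G(1) = mex{0} = 1
G(2) = mex{1} = 0
G(3) = mex{0} = 1
G(4) = mex{1} = 0
G(5) = mex{0} = 1
G(6) = mex{1,0} = 2
G(7) = mex{2,1} = 0
G(8) = mex{0,0} = 1
G(9) = mex{1,1} = 0
G(10) = mex{0,0,0} = 1
G(11) = mex{1,1,1} = 0
G(12) = mex{0,2,0} = 1
G(13) = mex{1,0,1} = 2
G(14) = mex{2,1,0} = 3
G(15) = mex{3,0,1} = 2
G(16) = mex{2,1,2} = 0
G(17) = mex{0,0,0} = 1
G(18) = mex{1,1,1} = 0
G(19) = mex{0,2,0} = 1
G(20) = mex{1,3,1} = 0
G(21) = mex{0,2,0} = 1
G(22) = mex{1,0,1} = 2
G(23) = mex{2,1,2} = 0
G(24) = mex{0,0,3} = 1
G(25) = mex{1,1,2} = 0
G(26) = mex{0,0,0} = 1
G(27) = mex{1,1,1} = 0
G(28) = mex{0,2,0} = 1

1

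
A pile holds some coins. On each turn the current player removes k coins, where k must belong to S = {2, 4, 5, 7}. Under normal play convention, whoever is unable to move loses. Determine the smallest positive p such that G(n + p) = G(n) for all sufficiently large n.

n :  0  1  2  3  4  5  6  7  8  9 10 11 12 13 14 15 16 17 18 19
G :  0  0  1  1  2  2  3  3  4  0  0  1  1  2  2  3  3  4  0  0
G(n+9) = G(n) holds for n = 0,…,6 (a full window of length max(S) = 7), so the sequence is purely periodic with period 9.

9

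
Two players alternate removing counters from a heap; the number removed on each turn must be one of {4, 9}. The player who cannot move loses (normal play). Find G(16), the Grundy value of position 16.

0

G(0) = 0
G(1) = mex{} = 0
G(2) = mex{} = 0
G(3) = mex{} = 0
G(4) = mex{0} = 1
G(5) = mex{0} = 1
G(6) = mex{0} = 1
G(7) = mex{0} = 1
G(8) = mex{1} = 0
G(9) = mex{1,0} = 2
G(10) = mex{1,0} = 2
G(11) = mex{1,0} = 2
G(12) = mex{0,0} = 1
G(13) = mex{2,1} = 0
G(14) = mex{2,1} = 0
G(15) = mex{2,1} = 0
G(16) = mex{1,1} = 0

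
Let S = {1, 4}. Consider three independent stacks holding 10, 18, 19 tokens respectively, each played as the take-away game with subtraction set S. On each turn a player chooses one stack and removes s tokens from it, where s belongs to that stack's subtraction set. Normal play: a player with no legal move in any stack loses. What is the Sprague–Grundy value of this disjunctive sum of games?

3

All stacks use S = {1, 4}:
n :  0  1  2  3  4  5  6  7  8  9 10 11 12 13 14 15 16 17 18 19
G :  0  1  0  1  2  0  1  0  1  2  0  1  0  1  2  0  1  0  1  2
Stack A: G(10) = 0.
Stack B: G(18) = 1.
Stack C: G(19) = 2.
Combined Grundy value = 0 ⊕ 1 ⊕ 2 = 3.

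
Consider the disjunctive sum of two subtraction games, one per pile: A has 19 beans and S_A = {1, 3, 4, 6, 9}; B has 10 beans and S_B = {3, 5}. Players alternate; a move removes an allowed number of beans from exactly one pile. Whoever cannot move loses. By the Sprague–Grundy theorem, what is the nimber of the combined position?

Pile A, S = {1, 3, 4, 6, 9}:
G(0) = 0
G(1) = mex{0} = 1
G(2) = mex{1} = 0
G(3) = mex{0,0} = 1
G(4) = mex{1,1,0} = 2
G(5) = mex{2,0,1} = 3
G(6) = mex{3,1,0,0} = 2
G(7) = mex{2,2,1,1} = 0
G(8) = mex{0,3,2,0} = 1
G(9) = mex{1,2,3,1,0} = 4
G(10) = mex{4,0,2,2,1} = 3
G(11) = mex{3,1,0,3,0} = 2
G(12) = mex{2,4,1,2,1} = 0
G(13) = mex{0,3,4,0,2} = 1
G(14) = mex{1,2,3,1,3} = 0
G(15) = mex{0,0,2,4,2} = 1
G(16) = mex{1,1,0,3,0} = 2
G(17) = mex{2,0,1,2,1} = 3
G(18) = mex{3,1,0,0,4} = 2
G(19) = mex{2,2,1,1,3} = 0
G_A(19) = 0.
Pile B, S = {3, 5}:
n :  0  1  2  3  4  5  6  7  8  9 10
G :  0  0  0  1  1  1  2  2  0  0  0
G_B(10) = 0.
Combined Grundy value = 0 ⊕ 0 = 0.

0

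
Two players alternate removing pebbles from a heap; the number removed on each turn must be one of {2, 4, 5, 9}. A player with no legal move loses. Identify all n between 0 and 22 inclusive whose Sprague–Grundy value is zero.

0, 1, 7, 8, 14, 15, 21, 22

n :  0  1  2  3  4  5  6  7  8  9 10 11 12 13 14 15 16 17 18 19 20 21 22
G :  0  0  1  1  2  2  3  0  0  1  1  2  2  3  0  0  1  1  2  2  3  0  0
P-positions are exactly the n with G(n) = 0.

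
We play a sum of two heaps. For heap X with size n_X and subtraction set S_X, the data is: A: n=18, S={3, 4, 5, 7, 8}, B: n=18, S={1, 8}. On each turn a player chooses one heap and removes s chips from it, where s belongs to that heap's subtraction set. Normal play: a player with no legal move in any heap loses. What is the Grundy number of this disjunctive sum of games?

Heap A, S = {3, 4, 5, 7, 8}:
G(0) = 0
G(1) = mex{} = 0
G(2) = mex{} = 0
G(3) = mex{0} = 1
G(4) = mex{0,0} = 1
G(5) = mex{0,0,0} = 1
G(6) = mex{1,0,0} = 2
G(7) = mex{1,1,0,0} = 2
G(8) = mex{1,1,1,0,0} = 2
G(9) = mex{2,1,1,0,0} = 3
G(10) = mex{2,2,1,1,0} = 3
G(11) = mex{2,2,2,1,1} = 0
G(12) = mex{3,2,2,1,1} = 0
G(13) = mex{3,3,2,2,1} = 0
G(14) = mex{0,3,3,2,2} = 1
G(15) = mex{0,0,3,2,2} = 1
G(16) = mex{0,0,0,3,2} = 1
G(17) = mex{1,0,0,3,3} = 2
G(18) = mex{1,1,0,0,3} = 2
G_A(18) = 2.
Heap B, S = {1, 8}:
G(0) = 0
G(1) = mex{0} = 1
G(2) = mex{1} = 0
G(3) = mex{0} = 1
G(4) = mex{1} = 0
G(5) = mex{0} = 1
G(6) = mex{1} = 0
G(7) = mex{0} = 1
G(8) = mex{1,0} = 2
G(9) = mex{2,1} = 0
G(10) = mex{0,0} = 1
G(11) = mex{1,1} = 0
G(12) = mex{0,0} = 1
G(13) = mex{1,1} = 0
G(14) = mex{0,0} = 1
G(15) = mex{1,1} = 0
G(16) = mex{0,2} = 1
G(17) = mex{1,0} = 2
G(18) = mex{2,1} = 0
G_B(18) = 0.
Combined Grundy value = 2 ⊕ 0 = 2.

2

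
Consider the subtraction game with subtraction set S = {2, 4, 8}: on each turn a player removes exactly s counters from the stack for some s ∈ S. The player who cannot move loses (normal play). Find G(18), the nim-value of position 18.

G(0) = 0
G(1) = mex{} = 0
G(2) = mex{0} = 1
G(3) = mex{0} = 1
G(4) = mex{1,0} = 2
G(5) = mex{1,0} = 2
G(6) = mex{2,1} = 0
G(7) = mex{2,1} = 0
G(8) = mex{0,2,0} = 1
G(9) = mex{0,2,0} = 1
G(10) = mex{1,0,1} = 2
G(11) = mex{1,0,1} = 2
G(12) = mex{2,1,2} = 0
G(13) = mex{2,1,2} = 0
G(14) = mex{0,2,0} = 1
G(15) = mex{0,2,0} = 1
G(16) = mex{1,0,1} = 2
G(17) = mex{1,0,1} = 2
G(18) = mex{2,1,2} = 0

0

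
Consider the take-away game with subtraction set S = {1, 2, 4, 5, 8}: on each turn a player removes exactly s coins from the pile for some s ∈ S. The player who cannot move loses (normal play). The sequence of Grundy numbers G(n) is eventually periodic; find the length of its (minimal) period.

n :  0  1  2  3  4  5  6  7  8  9 10 11 12 13 14
G :  0  1  2  0  1  2  0  1  2  0  1  2  0  1  2
G(n+3) = G(n) holds for n = 0,…,7 (a full window of length max(S) = 8), so the sequence is purely periodic with period 3.

3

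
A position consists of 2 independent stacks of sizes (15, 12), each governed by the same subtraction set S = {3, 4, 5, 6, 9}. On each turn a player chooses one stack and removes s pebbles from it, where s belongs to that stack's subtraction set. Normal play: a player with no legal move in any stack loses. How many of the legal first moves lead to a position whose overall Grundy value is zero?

2

All stacks use S = {3, 4, 5, 6, 9}:
n :  0  1  2  3  4  5  6  7  8  9 10 11 12 13 14 15
G :  0  0  0  1  1  1  2  2  2  3  3  3  0  0  0  1
Stack A: G(15) = 1.
Stack B: G(12) = 0.
Combined Grundy value = 1 ⊕ 0 = 1.
A winning move leaves total XOR = 0, i.e. changes one component's Grundy value g to g ⊕ X where X is the current total.
Stack A: need g' = 1⊕1 = 0. Options: 15−3→G=0, 15−4→G=3, 15−5→G=3, 15−6→G=3, 15−9→G=2. Hits: 1.
Stack B: need g' = 0⊕1 = 1. Options: 12−3→G=3, 12−4→G=2, 12−5→G=2, 12−6→G=2, 12−9→G=1. Hits: 1.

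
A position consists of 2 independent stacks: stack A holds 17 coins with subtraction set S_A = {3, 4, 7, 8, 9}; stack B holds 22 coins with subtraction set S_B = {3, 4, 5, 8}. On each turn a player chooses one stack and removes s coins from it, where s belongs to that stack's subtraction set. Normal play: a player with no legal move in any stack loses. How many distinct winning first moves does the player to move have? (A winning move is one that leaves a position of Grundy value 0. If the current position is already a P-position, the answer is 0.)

3

Stack A, S = {3, 4, 7, 8, 9}:
G(0) = 0
G(1) = mex{} = 0
G(2) = mex{} = 0
G(3) = mex{0} = 1
G(4) = mex{0,0} = 1
G(5) = mex{0,0} = 1
G(6) = mex{1,0} = 2
G(7) = mex{1,1,0} = 2
G(8) = mex{1,1,0,0} = 2
G(9) = mex{2,1,0,0,0} = 3
G(10) = mex{2,2,1,0,0} = 3
G(11) = mex{2,2,1,1,0} = 3
G(12) = mex{3,2,1,1,1} = 0
G(13) = mex{3,3,2,1,1} = 0
G(14) = mex{3,3,2,2,1} = 0
G(15) = mex{0,3,2,2,2} = 1
G(16) = mex{0,0,3,2,2} = 1
G(17) = mex{0,0,3,3,2} = 1
G_A(17) = 1.
Stack B, S = {3, 4, 5, 8}:
n :  0  1  2  3  4  5  6  7  8  9 10 11 12 13 14 15 16 17 18 19 20 21 22
G :  0  0  0  1  1  1  2  2  2  3  3  0  0  0  1  1  1  2  2  2  3  3  0
G_B(22) = 0.
Combined Grundy value = 1 ⊕ 0 = 1.
A winning move leaves total XOR = 0, i.e. changes one component's Grundy value g to g ⊕ X where X is the current total.
Stack A: need g' = 1⊕1 = 0. Options: 17−3→G=0, 17−4→G=0, 17−7→G=3, 17−8→G=3, 17−9→G=2. Hits: 2.
Stack B: need g' = 0⊕1 = 1. Options: 22−3→G=2, 22−4→G=2, 22−5→G=2, 22−8→G=1. Hits: 1.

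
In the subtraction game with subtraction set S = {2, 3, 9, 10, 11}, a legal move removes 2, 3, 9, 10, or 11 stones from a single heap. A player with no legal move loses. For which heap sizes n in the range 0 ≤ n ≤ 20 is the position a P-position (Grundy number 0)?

n :  0  1  2  3  4  5  6  7  8  9 10 11 12 13 14 15 16 17 18 19 20
G :  0  0  1  1  2  0  0  1  1  2  2  3  3  0  4  1  2  2  0  0  1
P-positions are exactly the n with G(n) = 0.

0, 1, 5, 6, 13, 18, 19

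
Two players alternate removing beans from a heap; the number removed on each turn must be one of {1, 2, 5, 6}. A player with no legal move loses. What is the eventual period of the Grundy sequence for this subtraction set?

n :  0  1  2  3  4  5  6  7  8  9 10 11 12 13 14 15
G :  0  1  2  0  1  2  3  0  1  2  0  1  2  3  0  1
G(n+7) = G(n) holds for n = 0,…,5 (a full window of length max(S) = 6), so the sequence is purely periodic with period 7.

7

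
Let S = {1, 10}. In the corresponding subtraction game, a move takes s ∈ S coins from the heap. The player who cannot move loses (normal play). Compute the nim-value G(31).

G(0) = 0
G(1) = mex{0} = 1
G(2) = mex{1} = 0
G(3) = mex{0} = 1
G(4) = mex{1} = 0
G(5) = mex{0} = 1
G(6) = mex{1} = 0
G(7) = mex{0} = 1
G(8) = mex{1} = 0
G(9) = mex{0} = 1
G(10) = mex{1,0} = 2
G(11) = mex{2,1} = 0
G(12) = mex{0,0} = 1
G(13) = mex{1,1} = 0
G(14) = mex{0,0} = 1
G(15) = mex{1,1} = 0
G(16) = mex{0,0} = 1
G(17) = mex{1,1} = 0
G(18) = mex{0,0} = 1
G(19) = mex{1,1} = 0
G(20) = mex{0,2} = 1
G(21) = mex{1,0} = 2
G(22) = mex{2,1} = 0
G(23) = mex{0,0} = 1
G(24) = mex{1,1} = 0
G(25) = mex{0,0} = 1
G(26) = mex{1,1} = 0
G(27) = mex{0,0} = 1
G(28) = mex{1,1} = 0
G(29) = mex{0,0} = 1
G(30) = mex{1,1} = 0
G(31) = mex{0,2} = 1

1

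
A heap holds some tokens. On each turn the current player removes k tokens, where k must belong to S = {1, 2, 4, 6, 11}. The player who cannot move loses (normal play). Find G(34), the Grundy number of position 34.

n :  0  1  2  3  4  5  6  7  8  9 10 11 12 13 14 15 16 17 18 19 20 21 22 23 24 25 26 27 28 29 30 31 32 33 34
G :  0  1  2  0  1  2  3  4  0  1  2  3  4  0  1  2  0  1  2  3  4  0  1  2  3  4  0  1  2  0  1  2  3  4  0

0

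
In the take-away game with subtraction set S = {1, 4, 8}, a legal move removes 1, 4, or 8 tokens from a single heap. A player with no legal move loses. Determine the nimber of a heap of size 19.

0

n :  0  1  2  3  4  5  6  7  8  9 10 11 12 13 14 15 16 17 18 19
G :  0  1  0  1  2  0  1  0  1  2  3  2  0  1  0  1  2  0  1  0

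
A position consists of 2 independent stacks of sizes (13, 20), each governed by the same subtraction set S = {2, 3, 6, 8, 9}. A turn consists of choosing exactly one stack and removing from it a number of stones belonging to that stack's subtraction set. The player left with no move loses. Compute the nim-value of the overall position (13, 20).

All stacks use S = {2, 3, 6, 8, 9}:
n :  0  1  2  3  4  5  6  7  8  9 10 11 12 13 14 15 16 17 18 19 20
G :  0  0  1  1  2  0  3  1  2  2  3  3  0  4  1  5  0  0  1  1  2
Stack A: G(13) = 4.
Stack B: G(20) = 2.
Combined Grundy value = 4 ⊕ 2 = 6.

6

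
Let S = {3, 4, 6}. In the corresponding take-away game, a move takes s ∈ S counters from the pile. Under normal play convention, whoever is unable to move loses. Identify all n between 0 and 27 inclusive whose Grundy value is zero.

G(0) = 0
G(1) = mex{} = 0
G(2) = mex{} = 0
G(3) = mex{0} = 1
G(4) = mex{0,0} = 1
G(5) = mex{0,0} = 1
G(6) = mex{1,0,0} = 2
G(7) = mex{1,1,0} = 2
G(8) = mex{1,1,0} = 2
G(9) = mex{2,1,1} = 0
G(10) = mex{2,2,1} = 0
G(11) = mex{2,2,1} = 0
G(12) = mex{0,2,2} = 1
G(13) = mex{0,0,2} = 1
G(14) = mex{0,0,2} = 1
G(15) = mex{1,0,0} = 2
G(16) = mex{1,1,0} = 2
G(17) = mex{1,1,0} = 2
G(18) = mex{2,1,1} = 0
G(19) = mex{2,2,1} = 0
G(20) = mex{2,2,1} = 0
G(21) = mex{0,2,2} = 1
G(22) = mex{0,0,2} = 1
G(23) = mex{0,0,2} = 1
G(24) = mex{1,0,0} = 2
G(25) = mex{1,1,0} = 2
G(26) = mex{1,1,0} = 2
G(27) = mex{2,1,1} = 0
P-positions are exactly the n with G(n) = 0.

0, 1, 2, 9, 10, 11, 18, 19, 20, 27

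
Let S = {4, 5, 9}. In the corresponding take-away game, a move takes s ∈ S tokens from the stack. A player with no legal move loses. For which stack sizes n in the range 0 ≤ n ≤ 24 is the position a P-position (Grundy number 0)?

n :  0  1  2  3  4  5  6  7  8  9 10 11 12 13 14 15 16 17 18 19 20 21 22 23 24
G :  0  0  0  0  1  1  1  1  2  2  2  2  3  0  0  0  0  1  1  1  1  2  2  2  2
P-positions are exactly the n with G(n) = 0.

0, 1, 2, 3, 13, 14, 15, 16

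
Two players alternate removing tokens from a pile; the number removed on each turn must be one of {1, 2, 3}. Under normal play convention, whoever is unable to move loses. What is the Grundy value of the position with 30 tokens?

n :  0  1  2  3  4  5  6  7  8  9 10 11 12 13 14 15 16 17 18 19 20 21 22 23 24 25 26 27 28 29 30
G :  0  1  2  3  0  1  2  3  0  1  2  3  0  1  2  3  0  1  2  3  0  1  2  3  0  1  2  3  0  1  2

2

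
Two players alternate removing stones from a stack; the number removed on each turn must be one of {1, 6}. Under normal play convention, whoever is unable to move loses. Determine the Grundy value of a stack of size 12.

1

n :  0  1  2  3  4  5  6  7  8  9 10 11 12
G :  0  1  0  1  0  1  2  0  1  0  1  0  1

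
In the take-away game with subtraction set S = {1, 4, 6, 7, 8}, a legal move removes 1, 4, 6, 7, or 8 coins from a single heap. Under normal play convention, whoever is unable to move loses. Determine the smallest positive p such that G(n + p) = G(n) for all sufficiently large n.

14

G(0) = 0
G(1) = mex{0} = 1
G(2) = mex{1} = 0
G(3) = mex{0} = 1
G(4) = mex{1,0} = 2
G(5) = mex{2,1} = 0
G(6) = mex{0,0,0} = 1
G(7) = mex{1,1,1,0} = 2
G(8) = mex{2,2,0,1,0} = 3
G(9) = mex{3,0,1,0,1} = 2
G(10) = mex{2,1,2,1,0} = 3
G(11) = mex{3,2,0,2,1} = 4
G(12) = mex{4,3,1,0,2} = 5
G(13) = mex{5,2,2,1,0} = 3
G(14) = mex{3,3,3,2,1} = 0
G(15) = mex{0,4,2,3,2} = 1
G(16) = mex{1,5,3,2,3} = 0
G(17) = mex{0,3,4,3,2} = 1
G(18) = mex{1,0,5,4,3} = 2
G(19) = mex{2,1,3,5,4} = 0
G(20) = mex{0,0,0,3,5} = 1
G(21) = mex{1,1,1,0,3} = 2
G(22) = mex{2,2,0,1,0} = 3
G(23) = mex{3,0,1,0,1} = 2
G(24) = mex{2,1,2,1,0} = 3
G(25) = mex{3,2,0,2,1} = 4
G(26) = mex{4,3,1,0,2} = 5
G(27) = mex{5,2,2,1,0} = 3
G(28) = mex{3,3,3,2,1} = 0
G(29) = mex{0,4,2,3,2} = 1
G(n+14) = G(n) holds for n = 0,…,7 (a full window of length max(S) = 8), so the sequence is purely periodic with period 14.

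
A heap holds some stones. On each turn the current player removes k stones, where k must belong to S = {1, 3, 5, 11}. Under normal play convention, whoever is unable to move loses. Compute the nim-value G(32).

0

n :  0  1  2  3  4  5  6  7  8  9 10 11 12 13 14 15 16 17 18 19 20 21 22 23 24 25 26 27 28 29 30 31 32
G :  0  1  0  1  0  1  0  1  0  1  0  1  0  1  0  1  0  1  0  1  0  1  0  1  0  1  0  1  0  1  0  1  0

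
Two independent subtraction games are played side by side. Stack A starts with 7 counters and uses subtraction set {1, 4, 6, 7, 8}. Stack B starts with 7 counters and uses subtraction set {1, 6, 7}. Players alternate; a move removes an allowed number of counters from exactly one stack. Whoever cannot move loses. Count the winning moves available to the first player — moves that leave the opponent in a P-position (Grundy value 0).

1

Stack A, S = {1, 4, 6, 7, 8}:
n : 0 1 2 3 4 5 6 7
G : 0 1 0 1 2 0 1 2
G_A(7) = 2.
Stack B, S = {1, 6, 7}:
G(0) = 0
G(1) = mex{0} = 1
G(2) = mex{1} = 0
G(3) = mex{0} = 1
G(4) = mex{1} = 0
G(5) = mex{0} = 1
G(6) = mex{1,0} = 2
G(7) = mex{2,1,0} = 3
G_B(7) = 3.
Combined Grundy value = 2 ⊕ 3 = 1.
A winning move leaves total XOR = 0, i.e. changes one component's Grundy value g to g ⊕ X where X is the current total.
Stack A: need g' = 2⊕1 = 3. Options: 7−1→G=1, 7−4→G=1, 7−6→G=1, 7−7→G=0. Hits: 0.
Stack B: need g' = 3⊕1 = 2. Options: 7−1→G=2, 7−6→G=1, 7−7→G=0. Hits: 1.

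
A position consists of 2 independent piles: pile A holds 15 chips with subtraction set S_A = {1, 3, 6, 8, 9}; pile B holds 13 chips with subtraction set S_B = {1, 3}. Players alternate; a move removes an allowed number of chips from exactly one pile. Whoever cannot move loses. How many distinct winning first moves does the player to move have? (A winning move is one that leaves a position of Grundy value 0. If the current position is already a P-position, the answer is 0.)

Pile A, S = {1, 3, 6, 8, 9}:
n :  0  1  2  3  4  5  6  7  8  9 10 11 12 13 14 15
G :  0  1  0  1  0  1  2  3  2  3  2  3  4  5  0  1
G_A(15) = 1.
Pile B, S = {1, 3}:
G(0) = 0
G(1) = mex{0} = 1
G(2) = mex{1} = 0
G(3) = mex{0,0} = 1
G(4) = mex{1,1} = 0
G(5) = mex{0,0} = 1
G(6) = mex{1,1} = 0
G(7) = mex{0,0} = 1
G(8) = mex{1,1} = 0
G(9) = mex{0,0} = 1
G(10) = mex{1,1} = 0
G(11) = mex{0,0} = 1
G(12) = mex{1,1} = 0
G(13) = mex{0,0} = 1
G_B(13) = 1.
Combined Grundy value = 1 ⊕ 1 = 0.
A winning move leaves total XOR = 0, i.e. changes one component's Grundy value g to g ⊕ X where X is the current total.
Pile A: target g' = 1⊕0 = 1, but every legal move changes the Grundy value (mex property), so 0 moves.
Pile B: target g' = 1⊕0 = 1, but every legal move changes the Grundy value (mex property), so 0 moves.

0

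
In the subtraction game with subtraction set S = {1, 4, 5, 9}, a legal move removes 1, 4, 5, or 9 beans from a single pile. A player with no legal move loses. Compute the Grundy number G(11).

1

G(0) = 0
G(1) = mex{0} = 1
G(2) = mex{1} = 0
G(3) = mex{0} = 1
G(4) = mex{1,0} = 2
G(5) = mex{2,1,0} = 3
G(6) = mex{3,0,1} = 2
G(7) = mex{2,1,0} = 3
G(8) = mex{3,2,1} = 0
G(9) = mex{0,3,2,0} = 1
G(10) = mex{1,2,3,1} = 0
G(11) = mex{0,3,2,0} = 1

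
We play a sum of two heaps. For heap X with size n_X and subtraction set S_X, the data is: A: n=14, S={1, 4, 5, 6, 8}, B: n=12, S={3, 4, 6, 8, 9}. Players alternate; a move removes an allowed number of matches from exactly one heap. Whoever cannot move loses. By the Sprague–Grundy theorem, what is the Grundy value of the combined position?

3

Heap A, S = {1, 4, 5, 6, 8}:
n :  0  1  2  3  4  5  6  7  8  9 10 11 12 13 14
G :  0  1  0  1  2  3  2  3  4  0  1  0  1  2  3
G_A(14) = 3.
Heap B, S = {3, 4, 6, 8, 9}:
G(0) = 0
G(1) = mex{} = 0
G(2) = mex{} = 0
G(3) = mex{0} = 1
G(4) = mex{0,0} = 1
G(5) = mex{0,0} = 1
G(6) = mex{1,0,0} = 2
G(7) = mex{1,1,0} = 2
G(8) = mex{1,1,0,0} = 2
G(9) = mex{2,1,1,0,0} = 3
G(10) = mex{2,2,1,0,0} = 3
G(11) = mex{2,2,1,1,0} = 3
G(12) = mex{3,2,2,1,1} = 0
G_B(12) = 0.
Combined Grundy value = 3 ⊕ 0 = 3.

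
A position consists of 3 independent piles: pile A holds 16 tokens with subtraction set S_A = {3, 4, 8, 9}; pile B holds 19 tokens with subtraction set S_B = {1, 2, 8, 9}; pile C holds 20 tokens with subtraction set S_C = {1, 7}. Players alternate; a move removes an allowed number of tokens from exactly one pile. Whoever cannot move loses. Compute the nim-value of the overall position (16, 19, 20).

2

Pile A, S = {3, 4, 8, 9}:
G(0) = 0
G(1) = mex{} = 0
G(2) = mex{} = 0
G(3) = mex{0} = 1
G(4) = mex{0,0} = 1
G(5) = mex{0,0} = 1
G(6) = mex{1,0} = 2
G(7) = mex{1,1} = 0
G(8) = mex{1,1,0} = 2
G(9) = mex{2,1,0,0} = 3
G(10) = mex{0,2,0,0} = 1
G(11) = mex{2,0,1,0} = 3
G(12) = mex{3,2,1,1} = 0
G(13) = mex{1,3,1,1} = 0
G(14) = mex{3,1,2,1} = 0
G(15) = mex{0,3,0,2} = 1
G(16) = mex{0,0,2,0} = 1
G_A(16) = 1.
Pile B, S = {1, 2, 8, 9}:
n :  0  1  2  3  4  5  6  7  8  9 10 11 12 13 14 15 16 17 18 19
G :  0  1  2  0  1  2  0  1  2  3  0  1  2  0  1  2  0  1  2  3
G_B(19) = 3.
Pile C, S = {1, 7}:
G(0) = 0
G(1) = mex{0} = 1
G(2) = mex{1} = 0
G(3) = mex{0} = 1
G(4) = mex{1} = 0
G(5) = mex{0} = 1
G(6) = mex{1} = 0
G(7) = mex{0,0} = 1
G(8) = mex{1,1} = 0
G(9) = mex{0,0} = 1
G(10) = mex{1,1} = 0
G(11) = mex{0,0} = 1
G(12) = mex{1,1} = 0
G(13) = mex{0,0} = 1
G(14) = mex{1,1} = 0
G(15) = mex{0,0} = 1
G(16) = mex{1,1} = 0
G(17) = mex{0,0} = 1
G(18) = mex{1,1} = 0
G(19) = mex{0,0} = 1
G(20) = mex{1,1} = 0
G_C(20) = 0.
Combined Grundy value = 1 ⊕ 3 ⊕ 0 = 2.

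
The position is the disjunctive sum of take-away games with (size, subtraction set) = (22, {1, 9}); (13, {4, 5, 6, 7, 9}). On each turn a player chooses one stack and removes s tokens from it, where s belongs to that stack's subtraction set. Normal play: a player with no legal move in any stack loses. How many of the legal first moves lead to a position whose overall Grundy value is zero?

Stack A, S = {1, 9}:
G(0) = 0
G(1) = mex{0} = 1
G(2) = mex{1} = 0
G(3) = mex{0} = 1
G(4) = mex{1} = 0
G(5) = mex{0} = 1
G(6) = mex{1} = 0
G(7) = mex{0} = 1
G(8) = mex{1} = 0
G(9) = mex{0,0} = 1
G(10) = mex{1,1} = 0
G(11) = mex{0,0} = 1
G(12) = mex{1,1} = 0
G(13) = mex{0,0} = 1
G(14) = mex{1,1} = 0
G(15) = mex{0,0} = 1
G(16) = mex{1,1} = 0
G(17) = mex{0,0} = 1
G(18) = mex{1,1} = 0
G(19) = mex{0,0} = 1
G(20) = mex{1,1} = 0
G(21) = mex{0,0} = 1
G(22) = mex{1,1} = 0
G_A(22) = 0.
Stack B, S = {4, 5, 6, 7, 9}:
G(0) = 0
G(1) = mex{} = 0
G(2) = mex{} = 0
G(3) = mex{} = 0
G(4) = mex{0} = 1
G(5) = mex{0,0} = 1
G(6) = mex{0,0,0} = 1
G(7) = mex{0,0,0,0} = 1
G(8) = mex{1,0,0,0} = 2
G(9) = mex{1,1,0,0,0} = 2
G(10) = mex{1,1,1,0,0} = 2
G(11) = mex{1,1,1,1,0} = 2
G(12) = mex{2,1,1,1,0} = 3
G(13) = mex{2,2,1,1,1} = 0
G_B(13) = 0.
Combined Grundy value = 0 ⊕ 0 = 0.
A winning move leaves total XOR = 0, i.e. changes one component's Grundy value g to g ⊕ X where X is the current total.
Stack A: target g' = 0⊕0 = 0, but every legal move changes the Grundy value (mex property), so 0 moves.
Stack B: target g' = 0⊕0 = 0, but every legal move changes the Grundy value (mex property), so 0 moves.

0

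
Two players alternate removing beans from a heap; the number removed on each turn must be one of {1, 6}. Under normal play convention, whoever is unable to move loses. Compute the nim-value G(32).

0

n :  0  1  2  3  4  5  6  7  8  9 10 11 12 13 14 15 16 17 18 19 20 21 22 23 24 25 26 27 28 29 30 31 32
G :  0  1  0  1  0  1  2  0  1  0  1  0  1  2  0  1  0  1  0  1  2  0  1  0  1  0  1  2  0  1  0  1  0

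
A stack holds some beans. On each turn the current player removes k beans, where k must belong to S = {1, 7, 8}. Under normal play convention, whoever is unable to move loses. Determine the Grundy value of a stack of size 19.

G(0) = 0
G(1) = mex{0} = 1
G(2) = mex{1} = 0
G(3) = mex{0} = 1
G(4) = mex{1} = 0
G(5) = mex{0} = 1
G(6) = mex{1} = 0
G(7) = mex{0,0} = 1
G(8) = mex{1,1,0} = 2
G(9) = mex{2,0,1} = 3
G(10) = mex{3,1,0} = 2
G(11) = mex{2,0,1} = 3
G(12) = mex{3,1,0} = 2
G(13) = mex{2,0,1} = 3
G(14) = mex{3,1,0} = 2
G(15) = mex{2,2,1} = 0
G(16) = mex{0,3,2} = 1
G(17) = mex{1,2,3} = 0
G(18) = mex{0,3,2} = 1
G(19) = mex{1,2,3} = 0

0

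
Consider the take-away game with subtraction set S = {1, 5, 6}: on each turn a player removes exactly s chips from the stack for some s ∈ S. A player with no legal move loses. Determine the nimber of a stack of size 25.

1

n :  0  1  2  3  4  5  6  7  8  9 10 11 12 13 14 15 16 17 18 19 20 21 22 23 24 25
G :  0  1  0  1  0  1  2  3  2  3  2  0  1  0  1  0  1  2  3  2  3  2  0  1  0  1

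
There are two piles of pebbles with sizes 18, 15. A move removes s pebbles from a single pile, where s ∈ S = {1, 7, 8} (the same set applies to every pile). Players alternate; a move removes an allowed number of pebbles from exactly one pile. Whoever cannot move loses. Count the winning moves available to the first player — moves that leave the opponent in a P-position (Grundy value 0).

2

All piles use S = {1, 7, 8}:
G(0) = 0
G(1) = mex{0} = 1
G(2) = mex{1} = 0
G(3) = mex{0} = 1
G(4) = mex{1} = 0
G(5) = mex{0} = 1
G(6) = mex{1} = 0
G(7) = mex{0,0} = 1
G(8) = mex{1,1,0} = 2
G(9) = mex{2,0,1} = 3
G(10) = mex{3,1,0} = 2
G(11) = mex{2,0,1} = 3
G(12) = mex{3,1,0} = 2
G(13) = mex{2,0,1} = 3
G(14) = mex{3,1,0} = 2
G(15) = mex{2,2,1} = 0
G(16) = mex{0,3,2} = 1
G(17) = mex{1,2,3} = 0
G(18) = mex{0,3,2} = 1
Pile A: G(18) = 1.
Pile B: G(15) = 0.
Combined Grundy value = 1 ⊕ 0 = 1.
A winning move leaves total XOR = 0, i.e. changes one component's Grundy value g to g ⊕ X where X is the current total.
Pile A: need g' = 1⊕1 = 0. Options: 18−1→G=0, 18−7→G=3, 18−8→G=2. Hits: 1.
Pile B: need g' = 0⊕1 = 1. Options: 15−1→G=2, 15−7→G=2, 15−8→G=1. Hits: 1.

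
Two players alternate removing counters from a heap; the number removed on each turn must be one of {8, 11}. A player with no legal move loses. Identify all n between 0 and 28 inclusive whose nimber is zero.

n :  0  1  2  3  4  5  6  7  8  9 10 11 12 13 14 15 16 17 18 19 20 21 22 23 24 25 26 27 28
G :  0  0  0  0  0  0  0  0  1  1  1  1  1  1  1  1  2  2  2  0  0  0  0  0  0  0  0  1  1
P-positions are exactly the n with G(n) = 0.

0, 1, 2, 3, 4, 5, 6, 7, 19, 20, 21, 22, 23, 24, 25, 26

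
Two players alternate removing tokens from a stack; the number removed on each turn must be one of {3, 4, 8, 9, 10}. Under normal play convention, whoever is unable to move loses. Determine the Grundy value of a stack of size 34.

1

G(0) = 0
G(1) = mex{} = 0
G(2) = mex{} = 0
G(3) = mex{0} = 1
G(4) = mex{0,0} = 1
G(5) = mex{0,0} = 1
G(6) = mex{1,0} = 2
G(7) = mex{1,1} = 0
G(8) = mex{1,1,0} = 2
G(9) = mex{2,1,0,0} = 3
G(10) = mex{0,2,0,0,0} = 1
G(11) = mex{2,0,1,0,0} = 3
G(12) = mex{3,2,1,1,0} = 4
G(13) = mex{1,3,1,1,1} = 0
G(14) = mex{3,1,2,1,1} = 0
G(15) = mex{4,3,0,2,1} = 5
G(16) = mex{0,4,2,0,2} = 1
G(17) = mex{0,0,3,2,0} = 1
G(18) = mex{5,0,1,3,2} = 4
G(19) = mex{1,5,3,1,3} = 0
G(20) = mex{1,1,4,3,1} = 0
G(21) = mex{4,1,0,4,3} = 2
G(22) = mex{0,4,0,0,4} = 1
G(23) = mex{0,0,5,0,0} = 1
G(24) = mex{2,0,1,5,0} = 3
G(25) = mex{1,2,1,1,5} = 0
G(26) = mex{1,1,4,1,1} = 0
G(27) = mex{3,1,0,4,1} = 2
G(28) = mex{0,3,0,0,4} = 1
G(29) = mex{0,0,2,0,0} = 1
G(30) = mex{2,0,1,2,0} = 3
G(31) = mex{1,2,1,1,2} = 0
G(32) = mex{1,1,3,1,1} = 0
G(33) = mex{3,1,0,3,1} = 2
G(34) = mex{0,3,0,0,3} = 1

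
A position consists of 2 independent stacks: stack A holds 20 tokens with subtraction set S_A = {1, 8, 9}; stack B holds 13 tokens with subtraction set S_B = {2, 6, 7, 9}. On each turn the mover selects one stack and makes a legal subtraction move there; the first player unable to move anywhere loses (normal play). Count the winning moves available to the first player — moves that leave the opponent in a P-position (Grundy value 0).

2

Stack A, S = {1, 8, 9}:
n :  0  1  2  3  4  5  6  7  8  9 10 11 12 13 14 15 16 17 18 19 20
G :  0  1  0  1  0  1  0  1  2  3  2  3  2  3  2  3  0  1  0  1  0
G_A(20) = 0.
Stack B, S = {2, 6, 7, 9}:
G(0) = 0
G(1) = mex{} = 0
G(2) = mex{0} = 1
G(3) = mex{0} = 1
G(4) = mex{1} = 0
G(5) = mex{1} = 0
G(6) = mex{0,0} = 1
G(7) = mex{0,0,0} = 1
G(8) = mex{1,1,0} = 2
G(9) = mex{1,1,1,0} = 2
G(10) = mex{2,0,1,0} = 3
G(11) = mex{2,0,0,1} = 3
G(12) = mex{3,1,0,1} = 2
G(13) = mex{3,1,1,0} = 2
G_B(13) = 2.
Combined Grundy value = 0 ⊕ 2 = 2.
A winning move leaves total XOR = 0, i.e. changes one component's Grundy value g to g ⊕ X where X is the current total.
Stack A: need g' = 0⊕2 = 2. Options: 20−1→G=1, 20−8→G=2, 20−9→G=3. Hits: 1.
Stack B: need g' = 2⊕2 = 0. Options: 13−2→G=3, 13−6→G=1, 13−7→G=1, 13−9→G=0. Hits: 1.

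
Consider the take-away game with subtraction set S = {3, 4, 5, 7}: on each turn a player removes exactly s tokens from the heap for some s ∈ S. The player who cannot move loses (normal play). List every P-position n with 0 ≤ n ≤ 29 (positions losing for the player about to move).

0, 1, 2, 10, 11, 12, 20, 21, 22

G(0) = 0
G(1) = mex{} = 0
G(2) = mex{} = 0
G(3) = mex{0} = 1
G(4) = mex{0,0} = 1
G(5) = mex{0,0,0} = 1
G(6) = mex{1,0,0} = 2
G(7) = mex{1,1,0,0} = 2
G(8) = mex{1,1,1,0} = 2
G(9) = mex{2,1,1,0} = 3
G(10) = mex{2,2,1,1} = 0
G(11) = mex{2,2,2,1} = 0
G(12) = mex{3,2,2,1} = 0
G(13) = mex{0,3,2,2} = 1
G(14) = mex{0,0,3,2} = 1
G(15) = mex{0,0,0,2} = 1
G(16) = mex{1,0,0,3} = 2
G(17) = mex{1,1,0,0} = 2
G(18) = mex{1,1,1,0} = 2
G(19) = mex{2,1,1,0} = 3
G(20) = mex{2,2,1,1} = 0
G(21) = mex{2,2,2,1} = 0
G(22) = mex{3,2,2,1} = 0
G(23) = mex{0,3,2,2} = 1
G(24) = mex{0,0,3,2} = 1
G(25) = mex{0,0,0,2} = 1
G(26) = mex{1,0,0,3} = 2
G(27) = mex{1,1,0,0} = 2
G(28) = mex{1,1,1,0} = 2
G(29) = mex{2,1,1,0} = 3
P-positions are exactly the n with G(n) = 0.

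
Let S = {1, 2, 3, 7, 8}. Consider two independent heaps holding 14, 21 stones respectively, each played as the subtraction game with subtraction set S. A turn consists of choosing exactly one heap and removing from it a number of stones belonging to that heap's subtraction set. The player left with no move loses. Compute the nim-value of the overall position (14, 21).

2

All heaps use S = {1, 2, 3, 7, 8}:
n :  0  1  2  3  4  5  6  7  8  9 10 11 12 13 14 15 16 17 18 19 20 21
G :  0  1  2  3  0  1  2  3  4  0  1  2  3  0  1  2  3  4  0  1  2  3
Heap A: G(14) = 1.
Heap B: G(21) = 3.
Combined Grundy value = 1 ⊕ 3 = 2.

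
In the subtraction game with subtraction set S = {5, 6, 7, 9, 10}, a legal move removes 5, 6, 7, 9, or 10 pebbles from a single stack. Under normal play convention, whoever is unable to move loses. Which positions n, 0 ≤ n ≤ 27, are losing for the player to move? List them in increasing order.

G(0) = 0
G(1) = mex{} = 0
G(2) = mex{} = 0
G(3) = mex{} = 0
G(4) = mex{} = 0
G(5) = mex{0} = 1
G(6) = mex{0,0} = 1
G(7) = mex{0,0,0} = 1
G(8) = mex{0,0,0} = 1
G(9) = mex{0,0,0,0} = 1
G(10) = mex{1,0,0,0,0} = 2
G(11) = mex{1,1,0,0,0} = 2
G(12) = mex{1,1,1,0,0} = 2
G(13) = mex{1,1,1,0,0} = 2
G(14) = mex{1,1,1,1,0} = 2
G(15) = mex{2,1,1,1,1} = 0
G(16) = mex{2,2,1,1,1} = 0
G(17) = mex{2,2,2,1,1} = 0
G(18) = mex{2,2,2,1,1} = 0
G(19) = mex{2,2,2,2,1} = 0
G(20) = mex{0,2,2,2,2} = 1
G(21) = mex{0,0,2,2,2} = 1
G(22) = mex{0,0,0,2,2} = 1
G(23) = mex{0,0,0,2,2} = 1
G(24) = mex{0,0,0,0,2} = 1
G(25) = mex{1,0,0,0,0} = 2
G(26) = mex{1,1,0,0,0} = 2
G(27) = mex{1,1,1,0,0} = 2
P-positions are exactly the n with G(n) = 0.

0, 1, 2, 3, 4, 15, 16, 17, 18, 19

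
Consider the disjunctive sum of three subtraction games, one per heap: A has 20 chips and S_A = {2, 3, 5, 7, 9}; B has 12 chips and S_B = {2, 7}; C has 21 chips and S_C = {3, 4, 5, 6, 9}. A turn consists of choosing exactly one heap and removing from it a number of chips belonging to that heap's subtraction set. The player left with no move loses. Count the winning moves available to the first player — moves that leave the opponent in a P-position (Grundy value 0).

1

Heap A, S = {2, 3, 5, 7, 9}:
G(0) = 0
G(1) = mex{} = 0
G(2) = mex{0} = 1
G(3) = mex{0,0} = 1
G(4) = mex{1,0} = 2
G(5) = mex{1,1,0} = 2
G(6) = mex{2,1,0} = 3
G(7) = mex{2,2,1,0} = 3
G(8) = mex{3,2,1,0} = 4
G(9) = mex{3,3,2,1,0} = 4
G(10) = mex{4,3,2,1,0} = 5
G(11) = mex{4,4,3,2,1} = 0
G(12) = mex{5,4,3,2,1} = 0
G(13) = mex{0,5,4,3,2} = 1
G(14) = mex{0,0,4,3,2} = 1
G(15) = mex{1,0,5,4,3} = 2
G(16) = mex{1,1,0,4,3} = 2
G(17) = mex{2,1,0,5,4} = 3
G(18) = mex{2,2,1,0,4} = 3
G(19) = mex{3,2,1,0,5} = 4
G(20) = mex{3,3,2,1,0} = 4
G_A(20) = 4.
Heap B, S = {2, 7}:
G(0) = 0
G(1) = mex{} = 0
G(2) = mex{0} = 1
G(3) = mex{0} = 1
G(4) = mex{1} = 0
G(5) = mex{1} = 0
G(6) = mex{0} = 1
G(7) = mex{0,0} = 1
G(8) = mex{1,0} = 2
G(9) = mex{1,1} = 0
G(10) = mex{2,1} = 0
G(11) = mex{0,0} = 1
G(12) = mex{0,0} = 1
G_B(12) = 1.
Heap C, S = {3, 4, 5, 6, 9}:
n :  0  1  2  3  4  5  6  7  8  9 10 11 12 13 14 15 16 17 18 19 20 21
G :  0  0  0  1  1  1  2  2  2  3  3  3  0  0  0  1  1  1  2  2  2  3
G_C(21) = 3.
Combined Grundy value = 4 ⊕ 1 ⊕ 3 = 6.
A winning move leaves total XOR = 0, i.e. changes one component's Grundy value g to g ⊕ X where X is the current total.
Heap A: need g' = 4⊕6 = 2. Options: 20−2→G=3, 20−3→G=3, 20−5→G=2, 20−7→G=1, 20−9→G=0. Hits: 1.
Heap B: need g' = 1⊕6 = 7. Options: 12−2→G=0, 12−7→G=0. Hits: 0.
Heap C: need g' = 3⊕6 = 5. Options: 21−3→G=2, 21−4→G=1, 21−5→G=1, 21−6→G=1, 21−9→G=0. Hits: 0.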